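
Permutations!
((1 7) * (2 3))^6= ((1 7)(2 3))^6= (7)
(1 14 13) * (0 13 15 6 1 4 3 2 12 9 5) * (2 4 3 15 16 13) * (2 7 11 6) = (0 7 11 6 1 14 16 13 3 4 15 2 12 9 5) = [7, 14, 12, 4, 15, 0, 1, 11, 8, 5, 10, 6, 9, 3, 16, 2, 13]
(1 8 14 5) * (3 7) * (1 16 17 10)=(1 8 14 5 16 17 10)(3 7)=[0, 8, 2, 7, 4, 16, 6, 3, 14, 9, 1, 11, 12, 13, 5, 15, 17, 10]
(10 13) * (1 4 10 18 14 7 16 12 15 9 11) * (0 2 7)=(0 2 7 16 12 15 9 11 1 4 10 13 18 14)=[2, 4, 7, 3, 10, 5, 6, 16, 8, 11, 13, 1, 15, 18, 0, 9, 12, 17, 14]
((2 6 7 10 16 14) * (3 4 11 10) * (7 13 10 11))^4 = (2 16 13)(3 4 7)(6 14 10)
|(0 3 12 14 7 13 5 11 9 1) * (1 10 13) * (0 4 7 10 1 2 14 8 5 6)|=15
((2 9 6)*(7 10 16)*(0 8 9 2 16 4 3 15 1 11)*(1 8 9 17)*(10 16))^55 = (17)(7 16)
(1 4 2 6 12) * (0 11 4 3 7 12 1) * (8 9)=[11, 3, 6, 7, 2, 5, 1, 12, 9, 8, 10, 4, 0]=(0 11 4 2 6 1 3 7 12)(8 9)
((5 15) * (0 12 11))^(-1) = (0 11 12)(5 15)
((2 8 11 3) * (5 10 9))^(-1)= (2 3 11 8)(5 9 10)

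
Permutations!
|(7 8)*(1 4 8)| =4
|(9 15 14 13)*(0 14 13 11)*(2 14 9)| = |(0 9 15 13 2 14 11)| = 7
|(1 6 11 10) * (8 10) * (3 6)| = 6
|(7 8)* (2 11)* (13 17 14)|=6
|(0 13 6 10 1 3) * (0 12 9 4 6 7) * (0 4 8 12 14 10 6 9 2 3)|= 12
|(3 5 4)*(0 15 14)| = 3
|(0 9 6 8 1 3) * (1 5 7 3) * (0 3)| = |(0 9 6 8 5 7)| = 6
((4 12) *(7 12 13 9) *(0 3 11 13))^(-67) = ((0 3 11 13 9 7 12 4))^(-67) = (0 7 11 4 9 3 12 13)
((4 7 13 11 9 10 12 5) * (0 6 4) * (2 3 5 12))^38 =((0 6 4 7 13 11 9 10 2 3 5))^38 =(0 11 5 13 3 7 2 4 10 6 9)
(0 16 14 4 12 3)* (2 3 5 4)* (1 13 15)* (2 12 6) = (0 16 14 12 5 4 6 2 3)(1 13 15) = [16, 13, 3, 0, 6, 4, 2, 7, 8, 9, 10, 11, 5, 15, 12, 1, 14]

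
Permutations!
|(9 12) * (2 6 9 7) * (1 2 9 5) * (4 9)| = |(1 2 6 5)(4 9 12 7)| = 4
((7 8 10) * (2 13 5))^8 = ((2 13 5)(7 8 10))^8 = (2 5 13)(7 10 8)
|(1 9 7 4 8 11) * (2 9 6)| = |(1 6 2 9 7 4 8 11)| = 8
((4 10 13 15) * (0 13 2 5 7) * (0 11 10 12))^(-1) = ((0 13 15 4 12)(2 5 7 11 10))^(-1) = (0 12 4 15 13)(2 10 11 7 5)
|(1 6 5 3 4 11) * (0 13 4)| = |(0 13 4 11 1 6 5 3)| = 8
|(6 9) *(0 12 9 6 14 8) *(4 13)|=|(0 12 9 14 8)(4 13)|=10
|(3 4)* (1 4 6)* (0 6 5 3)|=4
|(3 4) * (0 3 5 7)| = 5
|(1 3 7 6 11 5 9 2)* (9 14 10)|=10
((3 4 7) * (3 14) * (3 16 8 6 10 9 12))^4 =(3 16 9 7 6)(4 8 12 14 10)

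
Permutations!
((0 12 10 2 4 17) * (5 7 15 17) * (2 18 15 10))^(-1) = ((0 12 2 4 5 7 10 18 15 17))^(-1) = (0 17 15 18 10 7 5 4 2 12)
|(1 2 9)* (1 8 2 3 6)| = 3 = |(1 3 6)(2 9 8)|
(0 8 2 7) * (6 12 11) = (0 8 2 7)(6 12 11) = [8, 1, 7, 3, 4, 5, 12, 0, 2, 9, 10, 6, 11]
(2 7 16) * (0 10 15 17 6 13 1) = [10, 0, 7, 3, 4, 5, 13, 16, 8, 9, 15, 11, 12, 1, 14, 17, 2, 6] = (0 10 15 17 6 13 1)(2 7 16)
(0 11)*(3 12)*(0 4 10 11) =(3 12)(4 10 11) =[0, 1, 2, 12, 10, 5, 6, 7, 8, 9, 11, 4, 3]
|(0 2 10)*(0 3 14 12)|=6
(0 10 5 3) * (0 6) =(0 10 5 3 6) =[10, 1, 2, 6, 4, 3, 0, 7, 8, 9, 5]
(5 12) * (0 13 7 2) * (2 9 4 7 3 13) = [2, 1, 0, 13, 7, 12, 6, 9, 8, 4, 10, 11, 5, 3] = (0 2)(3 13)(4 7 9)(5 12)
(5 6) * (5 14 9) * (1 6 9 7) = (1 6 14 7)(5 9) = [0, 6, 2, 3, 4, 9, 14, 1, 8, 5, 10, 11, 12, 13, 7]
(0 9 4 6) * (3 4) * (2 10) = (0 9 3 4 6)(2 10) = [9, 1, 10, 4, 6, 5, 0, 7, 8, 3, 2]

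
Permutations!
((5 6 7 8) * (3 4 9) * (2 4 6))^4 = ((2 4 9 3 6 7 8 5))^4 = (2 6)(3 5)(4 7)(8 9)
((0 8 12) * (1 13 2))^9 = ((0 8 12)(1 13 2))^9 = (13)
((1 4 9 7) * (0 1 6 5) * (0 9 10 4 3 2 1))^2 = (10)(1 2 3)(5 7)(6 9)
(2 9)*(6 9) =(2 6 9) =[0, 1, 6, 3, 4, 5, 9, 7, 8, 2]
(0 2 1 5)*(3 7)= (0 2 1 5)(3 7)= [2, 5, 1, 7, 4, 0, 6, 3]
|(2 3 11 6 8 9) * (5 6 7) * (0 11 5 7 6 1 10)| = 10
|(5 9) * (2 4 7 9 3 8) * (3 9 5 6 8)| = 7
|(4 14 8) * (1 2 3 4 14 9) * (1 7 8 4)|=|(1 2 3)(4 9 7 8 14)|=15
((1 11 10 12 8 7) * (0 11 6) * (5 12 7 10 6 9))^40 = ((0 11 6)(1 9 5 12 8 10 7))^40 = (0 11 6)(1 10 12 9 7 8 5)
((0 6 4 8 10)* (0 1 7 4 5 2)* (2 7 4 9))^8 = (10)(0 5 9)(2 6 7)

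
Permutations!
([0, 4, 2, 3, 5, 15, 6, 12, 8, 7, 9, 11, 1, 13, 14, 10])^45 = (1 9 5 12 10 4 7 15)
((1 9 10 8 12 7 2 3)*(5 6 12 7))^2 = ((1 9 10 8 7 2 3)(5 6 12))^2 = (1 10 7 3 9 8 2)(5 12 6)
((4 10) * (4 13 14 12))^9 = ((4 10 13 14 12))^9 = (4 12 14 13 10)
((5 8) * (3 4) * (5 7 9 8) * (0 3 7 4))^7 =((0 3)(4 7 9 8))^7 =(0 3)(4 8 9 7)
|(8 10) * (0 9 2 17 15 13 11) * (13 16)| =8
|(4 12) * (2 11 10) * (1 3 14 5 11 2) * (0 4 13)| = 12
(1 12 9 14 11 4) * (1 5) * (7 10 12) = (1 7 10 12 9 14 11 4 5) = [0, 7, 2, 3, 5, 1, 6, 10, 8, 14, 12, 4, 9, 13, 11]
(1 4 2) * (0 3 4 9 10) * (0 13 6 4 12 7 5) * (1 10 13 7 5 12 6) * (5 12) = [3, 9, 10, 6, 2, 0, 4, 5, 8, 13, 7, 11, 12, 1] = (0 3 6 4 2 10 7 5)(1 9 13)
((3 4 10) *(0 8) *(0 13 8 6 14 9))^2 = (0 14)(3 10 4)(6 9)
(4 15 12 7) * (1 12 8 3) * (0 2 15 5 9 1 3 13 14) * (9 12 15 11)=(0 2 11 9 1 15 8 13 14)(4 5 12 7)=[2, 15, 11, 3, 5, 12, 6, 4, 13, 1, 10, 9, 7, 14, 0, 8]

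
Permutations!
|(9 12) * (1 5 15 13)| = |(1 5 15 13)(9 12)| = 4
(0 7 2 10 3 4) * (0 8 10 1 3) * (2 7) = [2, 3, 1, 4, 8, 5, 6, 7, 10, 9, 0] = (0 2 1 3 4 8 10)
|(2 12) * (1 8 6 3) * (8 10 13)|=6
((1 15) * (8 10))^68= ((1 15)(8 10))^68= (15)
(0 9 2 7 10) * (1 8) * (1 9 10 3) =[10, 8, 7, 1, 4, 5, 6, 3, 9, 2, 0] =(0 10)(1 8 9 2 7 3)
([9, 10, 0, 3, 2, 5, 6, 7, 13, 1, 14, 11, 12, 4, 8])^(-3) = [13, 2, 8, 3, 14, 5, 6, 7, 1, 4, 0, 11, 12, 10, 9]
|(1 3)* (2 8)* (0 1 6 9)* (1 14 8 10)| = |(0 14 8 2 10 1 3 6 9)| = 9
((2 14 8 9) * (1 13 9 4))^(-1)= (1 4 8 14 2 9 13)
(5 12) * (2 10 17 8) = (2 10 17 8)(5 12) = [0, 1, 10, 3, 4, 12, 6, 7, 2, 9, 17, 11, 5, 13, 14, 15, 16, 8]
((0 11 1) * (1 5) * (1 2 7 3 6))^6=(0 6 7 5)(1 3 2 11)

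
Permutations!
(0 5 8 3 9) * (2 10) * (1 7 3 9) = (0 5 8 9)(1 7 3)(2 10) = [5, 7, 10, 1, 4, 8, 6, 3, 9, 0, 2]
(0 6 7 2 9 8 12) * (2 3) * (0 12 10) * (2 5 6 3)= (12)(0 3 5 6 7 2 9 8 10)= [3, 1, 9, 5, 4, 6, 7, 2, 10, 8, 0, 11, 12]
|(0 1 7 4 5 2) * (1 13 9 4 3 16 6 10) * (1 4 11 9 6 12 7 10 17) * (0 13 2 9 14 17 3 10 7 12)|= |(0 2 13 6 3 16)(1 7 10 4 5 9 11 14 17)|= 18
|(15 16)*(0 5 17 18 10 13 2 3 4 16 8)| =12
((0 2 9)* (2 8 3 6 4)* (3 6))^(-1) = (0 9 2 4 6 8)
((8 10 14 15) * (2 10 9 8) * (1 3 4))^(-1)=((1 3 4)(2 10 14 15)(8 9))^(-1)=(1 4 3)(2 15 14 10)(8 9)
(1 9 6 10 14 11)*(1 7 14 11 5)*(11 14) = (1 9 6 10 14 5)(7 11) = [0, 9, 2, 3, 4, 1, 10, 11, 8, 6, 14, 7, 12, 13, 5]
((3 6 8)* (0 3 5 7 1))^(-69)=(0 3 6 8 5 7 1)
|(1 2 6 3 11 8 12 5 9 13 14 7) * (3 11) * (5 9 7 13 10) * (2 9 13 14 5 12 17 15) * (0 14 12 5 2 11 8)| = 10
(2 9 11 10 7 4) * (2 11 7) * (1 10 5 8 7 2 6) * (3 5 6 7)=(1 10 7 4 11 6)(2 9)(3 5 8)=[0, 10, 9, 5, 11, 8, 1, 4, 3, 2, 7, 6]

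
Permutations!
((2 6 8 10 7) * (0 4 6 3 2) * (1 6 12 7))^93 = ((0 4 12 7)(1 6 8 10)(2 3))^93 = (0 4 12 7)(1 6 8 10)(2 3)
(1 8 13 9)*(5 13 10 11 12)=[0, 8, 2, 3, 4, 13, 6, 7, 10, 1, 11, 12, 5, 9]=(1 8 10 11 12 5 13 9)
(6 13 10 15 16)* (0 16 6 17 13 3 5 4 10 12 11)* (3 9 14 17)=(0 16 3 5 4 10 15 6 9 14 17 13 12 11)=[16, 1, 2, 5, 10, 4, 9, 7, 8, 14, 15, 0, 11, 12, 17, 6, 3, 13]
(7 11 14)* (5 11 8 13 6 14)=(5 11)(6 14 7 8 13)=[0, 1, 2, 3, 4, 11, 14, 8, 13, 9, 10, 5, 12, 6, 7]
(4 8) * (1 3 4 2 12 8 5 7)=(1 3 4 5 7)(2 12 8)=[0, 3, 12, 4, 5, 7, 6, 1, 2, 9, 10, 11, 8]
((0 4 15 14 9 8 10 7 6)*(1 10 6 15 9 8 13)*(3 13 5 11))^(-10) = ((0 4 9 5 11 3 13 1 10 7 15 14 8 6))^(-10) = (0 11 10 8 9 13 15)(1 14 4 3 7 6 5)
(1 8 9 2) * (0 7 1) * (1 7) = [1, 8, 0, 3, 4, 5, 6, 7, 9, 2] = (0 1 8 9 2)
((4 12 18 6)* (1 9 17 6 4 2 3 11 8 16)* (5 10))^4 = ((1 9 17 6 2 3 11 8 16)(4 12 18)(5 10))^4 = (1 2 16 6 8 17 11 9 3)(4 12 18)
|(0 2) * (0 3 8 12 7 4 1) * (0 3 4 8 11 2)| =15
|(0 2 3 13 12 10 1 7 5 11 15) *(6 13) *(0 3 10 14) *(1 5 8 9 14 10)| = 56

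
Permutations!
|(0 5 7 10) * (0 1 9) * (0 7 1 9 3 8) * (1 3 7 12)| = 20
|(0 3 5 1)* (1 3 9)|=|(0 9 1)(3 5)|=6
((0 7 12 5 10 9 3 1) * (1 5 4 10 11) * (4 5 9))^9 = (0 5)(1 12)(3 9)(4 10)(7 11)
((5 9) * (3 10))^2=(10)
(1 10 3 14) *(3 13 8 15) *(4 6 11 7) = (1 10 13 8 15 3 14)(4 6 11 7) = [0, 10, 2, 14, 6, 5, 11, 4, 15, 9, 13, 7, 12, 8, 1, 3]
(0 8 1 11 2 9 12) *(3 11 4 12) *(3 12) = (0 8 1 4 3 11 2 9 12) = [8, 4, 9, 11, 3, 5, 6, 7, 1, 12, 10, 2, 0]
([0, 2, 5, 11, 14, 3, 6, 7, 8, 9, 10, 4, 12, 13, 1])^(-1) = [0, 14, 1, 5, 11, 2, 6, 7, 8, 9, 10, 3, 12, 13, 4]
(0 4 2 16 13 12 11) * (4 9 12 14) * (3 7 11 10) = (0 9 12 10 3 7 11)(2 16 13 14 4) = [9, 1, 16, 7, 2, 5, 6, 11, 8, 12, 3, 0, 10, 14, 4, 15, 13]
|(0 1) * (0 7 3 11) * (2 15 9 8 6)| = 5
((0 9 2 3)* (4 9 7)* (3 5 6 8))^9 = ((0 7 4 9 2 5 6 8 3))^9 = (9)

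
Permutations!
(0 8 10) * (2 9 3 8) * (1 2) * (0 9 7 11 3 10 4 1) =(1 2 7 11 3 8 4)(9 10) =[0, 2, 7, 8, 1, 5, 6, 11, 4, 10, 9, 3]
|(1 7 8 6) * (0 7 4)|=|(0 7 8 6 1 4)|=6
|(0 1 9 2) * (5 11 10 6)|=|(0 1 9 2)(5 11 10 6)|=4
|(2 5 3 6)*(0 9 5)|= 6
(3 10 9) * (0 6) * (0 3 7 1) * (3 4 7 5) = (0 6 4 7 1)(3 10 9 5) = [6, 0, 2, 10, 7, 3, 4, 1, 8, 5, 9]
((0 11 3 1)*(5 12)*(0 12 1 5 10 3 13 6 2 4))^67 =(0 11 13 6 2 4)(1 10 5 12 3)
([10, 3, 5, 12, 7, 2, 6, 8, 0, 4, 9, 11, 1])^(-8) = [7, 3, 2, 12, 10, 5, 6, 9, 4, 0, 8, 11, 1]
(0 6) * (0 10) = [6, 1, 2, 3, 4, 5, 10, 7, 8, 9, 0] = (0 6 10)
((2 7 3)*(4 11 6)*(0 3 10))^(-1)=((0 3 2 7 10)(4 11 6))^(-1)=(0 10 7 2 3)(4 6 11)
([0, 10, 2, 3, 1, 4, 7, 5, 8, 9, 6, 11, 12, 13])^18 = (13)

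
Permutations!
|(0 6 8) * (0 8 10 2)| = |(0 6 10 2)| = 4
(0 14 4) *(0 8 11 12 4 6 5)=(0 14 6 5)(4 8 11 12)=[14, 1, 2, 3, 8, 0, 5, 7, 11, 9, 10, 12, 4, 13, 6]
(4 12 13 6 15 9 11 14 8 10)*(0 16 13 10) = [16, 1, 2, 3, 12, 5, 15, 7, 0, 11, 4, 14, 10, 6, 8, 9, 13] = (0 16 13 6 15 9 11 14 8)(4 12 10)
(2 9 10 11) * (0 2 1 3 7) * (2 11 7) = (0 11 1 3 2 9 10 7) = [11, 3, 9, 2, 4, 5, 6, 0, 8, 10, 7, 1]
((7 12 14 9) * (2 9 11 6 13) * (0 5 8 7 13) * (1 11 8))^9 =(0 6 11 1 5)(7 12 14 8) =((0 5 1 11 6)(2 9 13)(7 12 14 8))^9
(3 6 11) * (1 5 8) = [0, 5, 2, 6, 4, 8, 11, 7, 1, 9, 10, 3] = (1 5 8)(3 6 11)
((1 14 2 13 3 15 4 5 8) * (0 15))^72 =(0 4 8 14 13)(1 2 3 15 5)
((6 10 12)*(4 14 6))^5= ((4 14 6 10 12))^5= (14)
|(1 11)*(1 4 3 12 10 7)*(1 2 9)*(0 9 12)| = |(0 9 1 11 4 3)(2 12 10 7)| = 12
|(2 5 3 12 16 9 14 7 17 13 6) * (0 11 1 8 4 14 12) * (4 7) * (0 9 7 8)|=|(0 11 1)(2 5 3 9 12 16 7 17 13 6)(4 14)|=30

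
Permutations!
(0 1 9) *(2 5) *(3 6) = (0 1 9)(2 5)(3 6) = [1, 9, 5, 6, 4, 2, 3, 7, 8, 0]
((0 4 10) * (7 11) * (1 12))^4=(12)(0 4 10)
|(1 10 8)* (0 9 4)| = 3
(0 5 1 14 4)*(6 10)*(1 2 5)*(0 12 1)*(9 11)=(1 14 4 12)(2 5)(6 10)(9 11)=[0, 14, 5, 3, 12, 2, 10, 7, 8, 11, 6, 9, 1, 13, 4]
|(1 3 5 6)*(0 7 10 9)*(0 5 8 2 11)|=|(0 7 10 9 5 6 1 3 8 2 11)|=11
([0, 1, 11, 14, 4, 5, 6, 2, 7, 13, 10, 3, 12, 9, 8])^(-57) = (2 14)(3 7)(8 11)(9 13)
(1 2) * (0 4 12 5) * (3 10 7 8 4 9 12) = [9, 2, 1, 10, 3, 0, 6, 8, 4, 12, 7, 11, 5] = (0 9 12 5)(1 2)(3 10 7 8 4)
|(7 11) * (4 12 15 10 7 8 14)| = 8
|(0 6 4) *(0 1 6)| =|(1 6 4)| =3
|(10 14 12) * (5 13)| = |(5 13)(10 14 12)| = 6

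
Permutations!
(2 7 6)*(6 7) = (7)(2 6) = [0, 1, 6, 3, 4, 5, 2, 7]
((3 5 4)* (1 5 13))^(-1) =(1 13 3 4 5)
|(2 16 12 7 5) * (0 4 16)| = |(0 4 16 12 7 5 2)| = 7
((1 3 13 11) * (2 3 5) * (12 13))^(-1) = (1 11 13 12 3 2 5)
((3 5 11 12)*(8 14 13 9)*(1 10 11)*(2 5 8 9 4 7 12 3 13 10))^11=((1 2 5)(3 8 14 10 11)(4 7 12 13))^11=(1 5 2)(3 8 14 10 11)(4 13 12 7)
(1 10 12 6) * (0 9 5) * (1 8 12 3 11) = (0 9 5)(1 10 3 11)(6 8 12) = [9, 10, 2, 11, 4, 0, 8, 7, 12, 5, 3, 1, 6]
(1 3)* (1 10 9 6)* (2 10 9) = (1 3 9 6)(2 10) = [0, 3, 10, 9, 4, 5, 1, 7, 8, 6, 2]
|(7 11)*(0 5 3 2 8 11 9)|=|(0 5 3 2 8 11 7 9)|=8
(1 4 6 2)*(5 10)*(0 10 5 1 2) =(0 10 1 4 6) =[10, 4, 2, 3, 6, 5, 0, 7, 8, 9, 1]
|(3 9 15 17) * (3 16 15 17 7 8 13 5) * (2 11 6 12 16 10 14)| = 15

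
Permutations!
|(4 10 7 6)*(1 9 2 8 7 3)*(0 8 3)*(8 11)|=28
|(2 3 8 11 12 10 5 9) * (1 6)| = |(1 6)(2 3 8 11 12 10 5 9)| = 8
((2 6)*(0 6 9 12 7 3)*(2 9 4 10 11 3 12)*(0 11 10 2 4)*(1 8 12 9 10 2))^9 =((0 6 10 2)(1 8 12 7 9 4)(3 11))^9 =(0 6 10 2)(1 7)(3 11)(4 12)(8 9)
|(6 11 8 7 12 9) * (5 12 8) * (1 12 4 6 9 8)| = 4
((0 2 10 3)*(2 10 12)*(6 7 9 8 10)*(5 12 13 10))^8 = (0 13 5 7 3 2 8 6 10 12 9)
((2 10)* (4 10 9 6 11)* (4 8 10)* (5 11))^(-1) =(2 10 8 11 5 6 9)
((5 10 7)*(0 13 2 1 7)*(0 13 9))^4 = ((0 9)(1 7 5 10 13 2))^4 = (1 13 5)(2 10 7)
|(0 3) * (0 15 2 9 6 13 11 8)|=|(0 3 15 2 9 6 13 11 8)|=9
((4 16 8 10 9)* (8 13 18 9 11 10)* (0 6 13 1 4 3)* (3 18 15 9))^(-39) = ((0 6 13 15 9 18 3)(1 4 16)(10 11))^(-39) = (0 15 3 13 18 6 9)(10 11)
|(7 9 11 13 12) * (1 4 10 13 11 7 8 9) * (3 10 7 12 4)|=6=|(1 3 10 13 4 7)(8 9 12)|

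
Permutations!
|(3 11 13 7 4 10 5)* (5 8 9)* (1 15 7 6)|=12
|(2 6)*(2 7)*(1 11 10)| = |(1 11 10)(2 6 7)| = 3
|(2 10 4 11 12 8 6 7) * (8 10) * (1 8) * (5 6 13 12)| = 11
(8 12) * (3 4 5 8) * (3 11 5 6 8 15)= (3 4 6 8 12 11 5 15)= [0, 1, 2, 4, 6, 15, 8, 7, 12, 9, 10, 5, 11, 13, 14, 3]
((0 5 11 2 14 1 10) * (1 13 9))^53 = ((0 5 11 2 14 13 9 1 10))^53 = (0 10 1 9 13 14 2 11 5)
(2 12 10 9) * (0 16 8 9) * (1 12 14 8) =(0 16 1 12 10)(2 14 8 9) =[16, 12, 14, 3, 4, 5, 6, 7, 9, 2, 0, 11, 10, 13, 8, 15, 1]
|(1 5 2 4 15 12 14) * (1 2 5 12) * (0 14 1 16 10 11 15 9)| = 20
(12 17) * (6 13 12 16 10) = (6 13 12 17 16 10) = [0, 1, 2, 3, 4, 5, 13, 7, 8, 9, 6, 11, 17, 12, 14, 15, 10, 16]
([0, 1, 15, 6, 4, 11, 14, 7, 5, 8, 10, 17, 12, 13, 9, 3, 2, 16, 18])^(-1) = [0, 1, 16, 15, 4, 8, 3, 7, 9, 14, 10, 5, 12, 13, 6, 2, 17, 11, 18]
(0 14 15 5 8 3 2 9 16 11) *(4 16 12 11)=(0 14 15 5 8 3 2 9 12 11)(4 16)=[14, 1, 9, 2, 16, 8, 6, 7, 3, 12, 10, 0, 11, 13, 15, 5, 4]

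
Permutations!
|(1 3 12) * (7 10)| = 6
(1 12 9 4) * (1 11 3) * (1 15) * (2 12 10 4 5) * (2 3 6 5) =(1 10 4 11 6 5 3 15)(2 12 9) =[0, 10, 12, 15, 11, 3, 5, 7, 8, 2, 4, 6, 9, 13, 14, 1]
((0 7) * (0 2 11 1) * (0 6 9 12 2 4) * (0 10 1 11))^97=((0 7 4 10 1 6 9 12 2))^97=(0 12 6 10 7 2 9 1 4)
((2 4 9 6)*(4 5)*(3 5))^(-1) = (2 6 9 4 5 3)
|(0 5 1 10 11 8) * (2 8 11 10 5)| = 6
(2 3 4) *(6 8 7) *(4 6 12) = (2 3 6 8 7 12 4) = [0, 1, 3, 6, 2, 5, 8, 12, 7, 9, 10, 11, 4]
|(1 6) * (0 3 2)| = |(0 3 2)(1 6)| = 6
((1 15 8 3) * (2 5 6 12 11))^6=(1 8)(2 5 6 12 11)(3 15)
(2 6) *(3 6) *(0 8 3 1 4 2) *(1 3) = (0 8 1 4 2 3 6) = [8, 4, 3, 6, 2, 5, 0, 7, 1]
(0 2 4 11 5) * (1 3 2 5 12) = (0 5)(1 3 2 4 11 12) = [5, 3, 4, 2, 11, 0, 6, 7, 8, 9, 10, 12, 1]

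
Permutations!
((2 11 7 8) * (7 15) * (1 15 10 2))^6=((1 15 7 8)(2 11 10))^6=(1 7)(8 15)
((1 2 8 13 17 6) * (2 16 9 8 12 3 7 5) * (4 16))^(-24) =(17)(2 12 3 7 5)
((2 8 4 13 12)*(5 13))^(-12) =((2 8 4 5 13 12))^(-12) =(13)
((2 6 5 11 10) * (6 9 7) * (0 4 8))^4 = (0 4 8)(2 5 9 11 7 10 6)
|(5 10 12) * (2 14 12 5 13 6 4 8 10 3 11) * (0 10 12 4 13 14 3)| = 12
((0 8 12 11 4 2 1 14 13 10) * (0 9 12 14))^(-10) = ((0 8 14 13 10 9 12 11 4 2 1))^(-10) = (0 8 14 13 10 9 12 11 4 2 1)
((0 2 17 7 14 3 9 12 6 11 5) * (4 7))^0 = (17)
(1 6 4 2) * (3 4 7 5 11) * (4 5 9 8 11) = (1 6 7 9 8 11 3 5 4 2) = [0, 6, 1, 5, 2, 4, 7, 9, 11, 8, 10, 3]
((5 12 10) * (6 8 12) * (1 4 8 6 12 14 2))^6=(1 4 8 14 2)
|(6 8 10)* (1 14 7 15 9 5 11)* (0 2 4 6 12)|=|(0 2 4 6 8 10 12)(1 14 7 15 9 5 11)|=7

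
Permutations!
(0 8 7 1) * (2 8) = (0 2 8 7 1) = [2, 0, 8, 3, 4, 5, 6, 1, 7]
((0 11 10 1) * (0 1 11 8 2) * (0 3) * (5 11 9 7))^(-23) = (0 8 2 3)(5 10 7 11 9)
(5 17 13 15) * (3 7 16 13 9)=[0, 1, 2, 7, 4, 17, 6, 16, 8, 3, 10, 11, 12, 15, 14, 5, 13, 9]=(3 7 16 13 15 5 17 9)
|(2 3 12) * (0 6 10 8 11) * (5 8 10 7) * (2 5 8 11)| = |(0 6 7 8 2 3 12 5 11)| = 9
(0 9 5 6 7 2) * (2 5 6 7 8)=(0 9 6 8 2)(5 7)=[9, 1, 0, 3, 4, 7, 8, 5, 2, 6]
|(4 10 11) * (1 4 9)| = 5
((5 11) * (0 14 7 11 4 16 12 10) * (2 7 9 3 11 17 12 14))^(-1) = (0 10 12 17 7 2)(3 9 14 16 4 5 11) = ((0 2 7 17 12 10)(3 11 5 4 16 14 9))^(-1)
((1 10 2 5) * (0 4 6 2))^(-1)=(0 10 1 5 2 6 4)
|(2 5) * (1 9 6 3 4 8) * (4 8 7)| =10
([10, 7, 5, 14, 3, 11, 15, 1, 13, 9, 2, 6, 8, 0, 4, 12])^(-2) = (0 8 15 11 2)(3 14 4)(5 10 13 12 6)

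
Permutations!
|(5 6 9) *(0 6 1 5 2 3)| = 10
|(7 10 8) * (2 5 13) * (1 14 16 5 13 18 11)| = |(1 14 16 5 18 11)(2 13)(7 10 8)| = 6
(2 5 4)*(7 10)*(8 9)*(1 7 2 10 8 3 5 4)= (1 7 8 9 3 5)(2 4 10)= [0, 7, 4, 5, 10, 1, 6, 8, 9, 3, 2]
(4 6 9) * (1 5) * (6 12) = [0, 5, 2, 3, 12, 1, 9, 7, 8, 4, 10, 11, 6] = (1 5)(4 12 6 9)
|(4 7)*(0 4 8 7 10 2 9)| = |(0 4 10 2 9)(7 8)| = 10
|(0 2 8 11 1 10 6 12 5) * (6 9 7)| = 11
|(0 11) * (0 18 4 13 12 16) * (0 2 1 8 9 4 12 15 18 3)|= |(0 11 3)(1 8 9 4 13 15 18 12 16 2)|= 30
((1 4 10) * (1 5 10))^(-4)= (10)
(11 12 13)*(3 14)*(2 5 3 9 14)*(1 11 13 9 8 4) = (1 11 12 9 14 8 4)(2 5 3) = [0, 11, 5, 2, 1, 3, 6, 7, 4, 14, 10, 12, 9, 13, 8]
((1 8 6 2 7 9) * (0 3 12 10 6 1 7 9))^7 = (0 7 9 2 6 10 12 3)(1 8)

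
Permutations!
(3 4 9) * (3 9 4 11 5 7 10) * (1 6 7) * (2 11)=(1 6 7 10 3 2 11 5)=[0, 6, 11, 2, 4, 1, 7, 10, 8, 9, 3, 5]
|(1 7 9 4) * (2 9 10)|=6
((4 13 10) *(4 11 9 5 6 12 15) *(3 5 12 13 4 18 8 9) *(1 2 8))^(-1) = (1 18 15 12 9 8 2)(3 11 10 13 6 5)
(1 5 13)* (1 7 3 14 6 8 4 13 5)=(3 14 6 8 4 13 7)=[0, 1, 2, 14, 13, 5, 8, 3, 4, 9, 10, 11, 12, 7, 6]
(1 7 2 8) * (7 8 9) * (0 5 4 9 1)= (0 5 4 9 7 2 1 8)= [5, 8, 1, 3, 9, 4, 6, 2, 0, 7]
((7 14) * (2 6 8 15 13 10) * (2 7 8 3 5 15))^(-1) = (2 8 14 7 10 13 15 5 3 6)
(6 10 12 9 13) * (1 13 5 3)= (1 13 6 10 12 9 5 3)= [0, 13, 2, 1, 4, 3, 10, 7, 8, 5, 12, 11, 9, 6]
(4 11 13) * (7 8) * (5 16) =[0, 1, 2, 3, 11, 16, 6, 8, 7, 9, 10, 13, 12, 4, 14, 15, 5] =(4 11 13)(5 16)(7 8)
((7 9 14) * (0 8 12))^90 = ((0 8 12)(7 9 14))^90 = (14)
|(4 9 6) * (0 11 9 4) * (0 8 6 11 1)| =|(0 1)(6 8)(9 11)| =2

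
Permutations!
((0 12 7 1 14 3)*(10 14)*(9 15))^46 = ((0 12 7 1 10 14 3)(9 15))^46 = (15)(0 10 12 14 7 3 1)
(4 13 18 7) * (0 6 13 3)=[6, 1, 2, 0, 3, 5, 13, 4, 8, 9, 10, 11, 12, 18, 14, 15, 16, 17, 7]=(0 6 13 18 7 4 3)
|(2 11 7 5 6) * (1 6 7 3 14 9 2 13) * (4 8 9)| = 42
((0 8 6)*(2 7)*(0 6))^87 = ((0 8)(2 7))^87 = (0 8)(2 7)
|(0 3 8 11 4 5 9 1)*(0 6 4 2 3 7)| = |(0 7)(1 6 4 5 9)(2 3 8 11)| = 20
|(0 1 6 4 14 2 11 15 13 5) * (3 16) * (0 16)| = |(0 1 6 4 14 2 11 15 13 5 16 3)| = 12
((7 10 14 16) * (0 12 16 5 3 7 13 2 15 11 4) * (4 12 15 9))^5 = ((0 15 11 12 16 13 2 9 4)(3 7 10 14 5))^5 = (0 13 15 2 11 9 12 4 16)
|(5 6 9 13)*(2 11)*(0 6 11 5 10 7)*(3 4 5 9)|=|(0 6 3 4 5 11 2 9 13 10 7)|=11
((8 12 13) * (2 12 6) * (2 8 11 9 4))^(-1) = (2 4 9 11 13 12)(6 8)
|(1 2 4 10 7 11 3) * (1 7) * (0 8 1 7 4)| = 20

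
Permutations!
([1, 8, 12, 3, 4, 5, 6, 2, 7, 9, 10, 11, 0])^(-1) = (0 12 2 7 8 1)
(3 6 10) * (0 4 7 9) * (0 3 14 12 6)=(0 4 7 9 3)(6 10 14 12)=[4, 1, 2, 0, 7, 5, 10, 9, 8, 3, 14, 11, 6, 13, 12]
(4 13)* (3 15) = [0, 1, 2, 15, 13, 5, 6, 7, 8, 9, 10, 11, 12, 4, 14, 3] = (3 15)(4 13)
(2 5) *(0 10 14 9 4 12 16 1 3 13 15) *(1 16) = (16)(0 10 14 9 4 12 1 3 13 15)(2 5) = [10, 3, 5, 13, 12, 2, 6, 7, 8, 4, 14, 11, 1, 15, 9, 0, 16]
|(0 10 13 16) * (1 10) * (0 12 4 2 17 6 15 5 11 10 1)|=11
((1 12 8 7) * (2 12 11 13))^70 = (13)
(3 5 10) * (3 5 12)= (3 12)(5 10)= [0, 1, 2, 12, 4, 10, 6, 7, 8, 9, 5, 11, 3]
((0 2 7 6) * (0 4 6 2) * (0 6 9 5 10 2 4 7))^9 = ((0 6 7 4 9 5 10 2))^9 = (0 6 7 4 9 5 10 2)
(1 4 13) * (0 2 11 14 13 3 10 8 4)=(0 2 11 14 13 1)(3 10 8 4)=[2, 0, 11, 10, 3, 5, 6, 7, 4, 9, 8, 14, 12, 1, 13]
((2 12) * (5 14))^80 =(14)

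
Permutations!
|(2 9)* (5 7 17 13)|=4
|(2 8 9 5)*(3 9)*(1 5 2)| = |(1 5)(2 8 3 9)| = 4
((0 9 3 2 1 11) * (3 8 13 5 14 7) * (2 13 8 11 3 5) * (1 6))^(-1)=((0 9 11)(1 3 13 2 6)(5 14 7))^(-1)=(0 11 9)(1 6 2 13 3)(5 7 14)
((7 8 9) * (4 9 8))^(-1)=(4 7 9)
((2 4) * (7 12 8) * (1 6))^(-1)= ((1 6)(2 4)(7 12 8))^(-1)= (1 6)(2 4)(7 8 12)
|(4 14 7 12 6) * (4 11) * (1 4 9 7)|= |(1 4 14)(6 11 9 7 12)|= 15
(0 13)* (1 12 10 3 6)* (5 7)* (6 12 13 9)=[9, 13, 2, 12, 4, 7, 1, 5, 8, 6, 3, 11, 10, 0]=(0 9 6 1 13)(3 12 10)(5 7)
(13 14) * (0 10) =[10, 1, 2, 3, 4, 5, 6, 7, 8, 9, 0, 11, 12, 14, 13] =(0 10)(13 14)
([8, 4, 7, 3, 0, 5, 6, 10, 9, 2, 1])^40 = (10)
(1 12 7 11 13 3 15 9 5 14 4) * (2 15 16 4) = [0, 12, 15, 16, 1, 14, 6, 11, 8, 5, 10, 13, 7, 3, 2, 9, 4] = (1 12 7 11 13 3 16 4)(2 15 9 5 14)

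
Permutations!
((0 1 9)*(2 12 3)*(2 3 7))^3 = ((0 1 9)(2 12 7))^3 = (12)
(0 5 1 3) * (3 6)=[5, 6, 2, 0, 4, 1, 3]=(0 5 1 6 3)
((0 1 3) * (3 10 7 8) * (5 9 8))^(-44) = (0 5)(1 9)(3 7)(8 10)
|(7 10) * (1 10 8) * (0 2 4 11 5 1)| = |(0 2 4 11 5 1 10 7 8)| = 9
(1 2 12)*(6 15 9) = [0, 2, 12, 3, 4, 5, 15, 7, 8, 6, 10, 11, 1, 13, 14, 9] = (1 2 12)(6 15 9)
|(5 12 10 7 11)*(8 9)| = 10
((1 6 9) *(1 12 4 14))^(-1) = (1 14 4 12 9 6)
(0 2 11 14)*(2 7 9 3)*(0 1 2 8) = (0 7 9 3 8)(1 2 11 14) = [7, 2, 11, 8, 4, 5, 6, 9, 0, 3, 10, 14, 12, 13, 1]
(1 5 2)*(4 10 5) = (1 4 10 5 2) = [0, 4, 1, 3, 10, 2, 6, 7, 8, 9, 5]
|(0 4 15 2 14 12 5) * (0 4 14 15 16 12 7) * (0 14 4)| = |(0 4 16 12 5)(2 15)(7 14)| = 10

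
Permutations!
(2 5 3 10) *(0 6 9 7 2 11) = (0 6 9 7 2 5 3 10 11) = [6, 1, 5, 10, 4, 3, 9, 2, 8, 7, 11, 0]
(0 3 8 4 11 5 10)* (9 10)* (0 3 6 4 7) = (0 6 4 11 5 9 10 3 8 7) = [6, 1, 2, 8, 11, 9, 4, 0, 7, 10, 3, 5]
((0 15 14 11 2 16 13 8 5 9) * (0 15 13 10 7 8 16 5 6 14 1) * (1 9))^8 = ((0 13 16 10 7 8 6 14 11 2 5 1)(9 15))^8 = (0 11 7)(1 14 10)(2 8 13)(5 6 16)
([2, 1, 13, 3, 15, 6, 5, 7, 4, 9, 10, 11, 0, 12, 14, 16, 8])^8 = [0, 1, 2, 3, 4, 5, 6, 7, 8, 9, 10, 11, 12, 13, 14, 15, 16]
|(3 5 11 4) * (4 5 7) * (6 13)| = 6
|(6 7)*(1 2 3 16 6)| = |(1 2 3 16 6 7)| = 6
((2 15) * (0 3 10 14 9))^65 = (2 15)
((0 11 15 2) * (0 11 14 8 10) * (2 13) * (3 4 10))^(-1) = (0 10 4 3 8 14)(2 13 15 11)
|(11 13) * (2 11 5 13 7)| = |(2 11 7)(5 13)| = 6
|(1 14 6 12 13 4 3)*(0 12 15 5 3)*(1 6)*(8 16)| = |(0 12 13 4)(1 14)(3 6 15 5)(8 16)| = 4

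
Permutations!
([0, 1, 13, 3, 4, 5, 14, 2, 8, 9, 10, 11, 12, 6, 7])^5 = (14)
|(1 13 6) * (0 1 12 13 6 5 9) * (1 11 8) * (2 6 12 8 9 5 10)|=21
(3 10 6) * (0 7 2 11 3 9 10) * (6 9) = (0 7 2 11 3)(9 10) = [7, 1, 11, 0, 4, 5, 6, 2, 8, 10, 9, 3]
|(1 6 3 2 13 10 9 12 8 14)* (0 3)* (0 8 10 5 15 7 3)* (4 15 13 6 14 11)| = 24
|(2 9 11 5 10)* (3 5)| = |(2 9 11 3 5 10)| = 6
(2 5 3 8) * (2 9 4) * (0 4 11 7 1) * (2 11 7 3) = (0 4 11 3 8 9 7 1)(2 5) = [4, 0, 5, 8, 11, 2, 6, 1, 9, 7, 10, 3]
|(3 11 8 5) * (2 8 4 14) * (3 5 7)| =|(2 8 7 3 11 4 14)| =7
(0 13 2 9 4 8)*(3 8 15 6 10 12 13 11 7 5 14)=(0 11 7 5 14 3 8)(2 9 4 15 6 10 12 13)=[11, 1, 9, 8, 15, 14, 10, 5, 0, 4, 12, 7, 13, 2, 3, 6]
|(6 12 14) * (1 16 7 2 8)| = 15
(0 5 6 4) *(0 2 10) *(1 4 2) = (0 5 6 2 10)(1 4) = [5, 4, 10, 3, 1, 6, 2, 7, 8, 9, 0]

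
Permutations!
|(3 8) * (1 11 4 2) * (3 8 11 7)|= |(1 7 3 11 4 2)|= 6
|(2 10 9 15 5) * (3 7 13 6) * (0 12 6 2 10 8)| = |(0 12 6 3 7 13 2 8)(5 10 9 15)| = 8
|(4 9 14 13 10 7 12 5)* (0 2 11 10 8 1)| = 13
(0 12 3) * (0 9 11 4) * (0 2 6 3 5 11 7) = [12, 1, 6, 9, 2, 11, 3, 0, 8, 7, 10, 4, 5] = (0 12 5 11 4 2 6 3 9 7)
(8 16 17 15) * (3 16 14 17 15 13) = [0, 1, 2, 16, 4, 5, 6, 7, 14, 9, 10, 11, 12, 3, 17, 8, 15, 13] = (3 16 15 8 14 17 13)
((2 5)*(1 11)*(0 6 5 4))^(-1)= (0 4 2 5 6)(1 11)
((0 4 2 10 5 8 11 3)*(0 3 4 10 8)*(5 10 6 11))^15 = ((0 6 11 4 2 8 5))^15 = (0 6 11 4 2 8 5)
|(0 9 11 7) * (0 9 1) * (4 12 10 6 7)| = 14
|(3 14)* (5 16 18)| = 6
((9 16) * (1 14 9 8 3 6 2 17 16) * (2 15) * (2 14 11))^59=(1 16 15 11 8 14 2 3 9 17 6)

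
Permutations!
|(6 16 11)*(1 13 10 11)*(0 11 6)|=10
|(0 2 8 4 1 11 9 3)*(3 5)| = 9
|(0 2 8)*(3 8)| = 4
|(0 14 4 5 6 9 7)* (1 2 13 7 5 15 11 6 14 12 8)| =7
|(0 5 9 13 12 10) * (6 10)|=|(0 5 9 13 12 6 10)|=7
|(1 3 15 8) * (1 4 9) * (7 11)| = 6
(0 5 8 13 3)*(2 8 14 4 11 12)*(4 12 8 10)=(0 5 14 12 2 10 4 11 8 13 3)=[5, 1, 10, 0, 11, 14, 6, 7, 13, 9, 4, 8, 2, 3, 12]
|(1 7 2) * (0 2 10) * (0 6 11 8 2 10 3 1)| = 6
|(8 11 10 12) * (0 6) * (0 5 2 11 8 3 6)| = |(2 11 10 12 3 6 5)| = 7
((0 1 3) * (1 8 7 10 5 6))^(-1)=(0 3 1 6 5 10 7 8)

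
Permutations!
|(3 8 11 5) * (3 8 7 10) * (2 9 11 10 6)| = |(2 9 11 5 8 10 3 7 6)| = 9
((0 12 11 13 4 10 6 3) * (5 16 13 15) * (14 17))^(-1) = ((0 12 11 15 5 16 13 4 10 6 3)(14 17))^(-1) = (0 3 6 10 4 13 16 5 15 11 12)(14 17)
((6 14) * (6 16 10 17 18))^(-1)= (6 18 17 10 16 14)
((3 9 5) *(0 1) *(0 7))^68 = ((0 1 7)(3 9 5))^68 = (0 7 1)(3 5 9)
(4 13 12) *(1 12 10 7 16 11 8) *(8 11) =(1 12 4 13 10 7 16 8) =[0, 12, 2, 3, 13, 5, 6, 16, 1, 9, 7, 11, 4, 10, 14, 15, 8]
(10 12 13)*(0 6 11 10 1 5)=(0 6 11 10 12 13 1 5)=[6, 5, 2, 3, 4, 0, 11, 7, 8, 9, 12, 10, 13, 1]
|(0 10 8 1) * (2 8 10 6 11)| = |(0 6 11 2 8 1)| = 6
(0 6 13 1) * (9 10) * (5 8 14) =(0 6 13 1)(5 8 14)(9 10) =[6, 0, 2, 3, 4, 8, 13, 7, 14, 10, 9, 11, 12, 1, 5]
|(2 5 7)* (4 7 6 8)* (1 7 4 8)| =|(8)(1 7 2 5 6)| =5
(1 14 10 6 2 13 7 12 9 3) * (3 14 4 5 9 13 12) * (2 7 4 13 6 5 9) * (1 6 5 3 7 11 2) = [0, 13, 12, 6, 9, 1, 11, 7, 8, 14, 3, 2, 5, 4, 10] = (1 13 4 9 14 10 3 6 11 2 12 5)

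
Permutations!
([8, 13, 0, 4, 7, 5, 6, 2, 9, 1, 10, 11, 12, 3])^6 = [4, 0, 3, 9, 1, 5, 6, 13, 7, 2, 10, 11, 12, 8]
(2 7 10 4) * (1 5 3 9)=[0, 5, 7, 9, 2, 3, 6, 10, 8, 1, 4]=(1 5 3 9)(2 7 10 4)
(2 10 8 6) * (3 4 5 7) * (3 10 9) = (2 9 3 4 5 7 10 8 6) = [0, 1, 9, 4, 5, 7, 2, 10, 6, 3, 8]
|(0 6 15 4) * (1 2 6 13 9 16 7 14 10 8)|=13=|(0 13 9 16 7 14 10 8 1 2 6 15 4)|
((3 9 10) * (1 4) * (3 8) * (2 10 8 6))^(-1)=(1 4)(2 6 10)(3 8 9)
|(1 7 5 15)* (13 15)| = 5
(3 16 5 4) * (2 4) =(2 4 3 16 5) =[0, 1, 4, 16, 3, 2, 6, 7, 8, 9, 10, 11, 12, 13, 14, 15, 5]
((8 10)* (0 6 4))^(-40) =((0 6 4)(8 10))^(-40) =(10)(0 4 6)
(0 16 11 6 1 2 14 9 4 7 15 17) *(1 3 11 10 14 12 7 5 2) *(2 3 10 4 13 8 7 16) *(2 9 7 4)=(0 9 13 8 4 5 3 11 6 10 14 7 15 17)(2 12 16)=[9, 1, 12, 11, 5, 3, 10, 15, 4, 13, 14, 6, 16, 8, 7, 17, 2, 0]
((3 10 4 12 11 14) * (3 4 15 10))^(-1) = ((4 12 11 14)(10 15))^(-1) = (4 14 11 12)(10 15)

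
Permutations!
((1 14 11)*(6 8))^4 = ((1 14 11)(6 8))^4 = (1 14 11)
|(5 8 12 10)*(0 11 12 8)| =5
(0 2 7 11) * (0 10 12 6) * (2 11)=(0 11 10 12 6)(2 7)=[11, 1, 7, 3, 4, 5, 0, 2, 8, 9, 12, 10, 6]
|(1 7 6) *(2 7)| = |(1 2 7 6)| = 4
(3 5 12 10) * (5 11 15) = (3 11 15 5 12 10) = [0, 1, 2, 11, 4, 12, 6, 7, 8, 9, 3, 15, 10, 13, 14, 5]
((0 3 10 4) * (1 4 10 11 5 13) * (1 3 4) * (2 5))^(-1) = ((0 4)(2 5 13 3 11))^(-1) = (0 4)(2 11 3 13 5)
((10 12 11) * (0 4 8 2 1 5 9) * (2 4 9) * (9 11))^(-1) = (0 9 12 10 11)(1 2 5)(4 8)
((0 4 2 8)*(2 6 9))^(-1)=(0 8 2 9 6 4)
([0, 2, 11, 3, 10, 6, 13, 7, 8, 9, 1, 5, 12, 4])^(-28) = (1 6)(2 13)(4 11)(5 10)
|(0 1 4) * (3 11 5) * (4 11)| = 6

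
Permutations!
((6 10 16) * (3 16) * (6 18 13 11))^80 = (3 13 10 18 6 16 11)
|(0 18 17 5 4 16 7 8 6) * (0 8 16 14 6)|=8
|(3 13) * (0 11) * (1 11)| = 6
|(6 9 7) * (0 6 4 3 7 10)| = |(0 6 9 10)(3 7 4)| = 12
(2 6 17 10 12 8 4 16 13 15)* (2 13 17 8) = [0, 1, 6, 3, 16, 5, 8, 7, 4, 9, 12, 11, 2, 15, 14, 13, 17, 10] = (2 6 8 4 16 17 10 12)(13 15)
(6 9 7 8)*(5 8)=(5 8 6 9 7)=[0, 1, 2, 3, 4, 8, 9, 5, 6, 7]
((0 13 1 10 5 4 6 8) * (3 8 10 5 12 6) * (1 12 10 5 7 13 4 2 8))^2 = ((0 4 3 1 7 13 12 6 5 2 8))^2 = (0 3 7 12 5 8 4 1 13 6 2)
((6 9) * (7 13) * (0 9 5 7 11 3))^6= ((0 9 6 5 7 13 11 3))^6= (0 11 7 6)(3 13 5 9)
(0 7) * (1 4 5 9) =(0 7)(1 4 5 9) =[7, 4, 2, 3, 5, 9, 6, 0, 8, 1]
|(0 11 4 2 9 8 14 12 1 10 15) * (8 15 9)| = 11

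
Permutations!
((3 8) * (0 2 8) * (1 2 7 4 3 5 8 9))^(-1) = (0 3 4 7)(1 9 2)(5 8) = ((0 7 4 3)(1 2 9)(5 8))^(-1)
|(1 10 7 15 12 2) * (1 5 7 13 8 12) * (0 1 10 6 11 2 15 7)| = 30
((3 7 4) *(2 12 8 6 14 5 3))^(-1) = (2 4 7 3 5 14 6 8 12)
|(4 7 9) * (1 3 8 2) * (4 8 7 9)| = |(1 3 7 4 9 8 2)| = 7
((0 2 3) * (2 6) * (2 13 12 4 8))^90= ((0 6 13 12 4 8 2 3))^90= (0 13 4 2)(3 6 12 8)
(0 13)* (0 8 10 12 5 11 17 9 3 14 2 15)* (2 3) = (0 13 8 10 12 5 11 17 9 2 15)(3 14) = [13, 1, 15, 14, 4, 11, 6, 7, 10, 2, 12, 17, 5, 8, 3, 0, 16, 9]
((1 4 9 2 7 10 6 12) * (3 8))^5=((1 4 9 2 7 10 6 12)(3 8))^5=(1 10 9 12 7 4 6 2)(3 8)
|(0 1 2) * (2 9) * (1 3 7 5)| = 7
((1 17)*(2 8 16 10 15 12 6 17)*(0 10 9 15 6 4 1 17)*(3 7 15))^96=(17)(1 7 8 12 9)(2 15 16 4 3)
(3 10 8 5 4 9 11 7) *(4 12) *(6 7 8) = (3 10 6 7)(4 9 11 8 5 12) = [0, 1, 2, 10, 9, 12, 7, 3, 5, 11, 6, 8, 4]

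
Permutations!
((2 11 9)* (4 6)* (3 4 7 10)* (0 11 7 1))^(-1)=((0 11 9 2 7 10 3 4 6 1))^(-1)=(0 1 6 4 3 10 7 2 9 11)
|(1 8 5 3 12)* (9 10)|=10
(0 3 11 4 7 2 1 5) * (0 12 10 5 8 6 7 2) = [3, 8, 1, 11, 2, 12, 7, 0, 6, 9, 5, 4, 10] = (0 3 11 4 2 1 8 6 7)(5 12 10)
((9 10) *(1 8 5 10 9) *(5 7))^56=((1 8 7 5 10))^56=(1 8 7 5 10)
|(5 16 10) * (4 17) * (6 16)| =4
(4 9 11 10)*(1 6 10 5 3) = [0, 6, 2, 1, 9, 3, 10, 7, 8, 11, 4, 5] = (1 6 10 4 9 11 5 3)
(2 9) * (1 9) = (1 9 2) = [0, 9, 1, 3, 4, 5, 6, 7, 8, 2]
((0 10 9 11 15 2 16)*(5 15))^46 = ((0 10 9 11 5 15 2 16))^46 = (0 2 5 9)(10 16 15 11)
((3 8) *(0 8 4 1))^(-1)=(0 1 4 3 8)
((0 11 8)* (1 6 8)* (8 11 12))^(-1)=((0 12 8)(1 6 11))^(-1)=(0 8 12)(1 11 6)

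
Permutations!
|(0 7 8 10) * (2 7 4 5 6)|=8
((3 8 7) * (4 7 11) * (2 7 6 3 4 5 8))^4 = ((2 7 4 6 3)(5 8 11))^4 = (2 3 6 4 7)(5 8 11)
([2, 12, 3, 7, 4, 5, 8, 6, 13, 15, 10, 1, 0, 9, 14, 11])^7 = [9, 8, 15, 11, 4, 5, 12, 1, 0, 3, 10, 6, 13, 2, 14, 7]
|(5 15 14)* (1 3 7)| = 3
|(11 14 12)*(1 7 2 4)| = 12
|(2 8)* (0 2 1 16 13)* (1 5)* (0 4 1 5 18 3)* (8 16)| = 9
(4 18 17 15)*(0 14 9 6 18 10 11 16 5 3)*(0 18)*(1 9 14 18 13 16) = (0 18 17 15 4 10 11 1 9 6)(3 13 16 5) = [18, 9, 2, 13, 10, 3, 0, 7, 8, 6, 11, 1, 12, 16, 14, 4, 5, 15, 17]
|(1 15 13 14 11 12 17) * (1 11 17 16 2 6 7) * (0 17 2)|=35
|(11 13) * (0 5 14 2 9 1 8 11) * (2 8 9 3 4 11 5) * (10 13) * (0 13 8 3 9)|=|(0 2 9 1)(3 4 11 10 8 5 14)|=28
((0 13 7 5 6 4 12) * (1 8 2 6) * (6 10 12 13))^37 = ((0 6 4 13 7 5 1 8 2 10 12))^37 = (0 7 2 6 5 10 4 1 12 13 8)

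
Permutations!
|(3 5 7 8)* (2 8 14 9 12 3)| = 6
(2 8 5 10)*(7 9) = (2 8 5 10)(7 9) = [0, 1, 8, 3, 4, 10, 6, 9, 5, 7, 2]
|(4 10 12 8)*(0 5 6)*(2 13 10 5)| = 9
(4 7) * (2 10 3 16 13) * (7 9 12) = (2 10 3 16 13)(4 9 12 7) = [0, 1, 10, 16, 9, 5, 6, 4, 8, 12, 3, 11, 7, 2, 14, 15, 13]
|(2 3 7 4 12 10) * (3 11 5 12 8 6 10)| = |(2 11 5 12 3 7 4 8 6 10)| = 10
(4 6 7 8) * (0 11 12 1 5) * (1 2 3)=[11, 5, 3, 1, 6, 0, 7, 8, 4, 9, 10, 12, 2]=(0 11 12 2 3 1 5)(4 6 7 8)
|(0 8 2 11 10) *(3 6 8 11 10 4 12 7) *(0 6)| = |(0 11 4 12 7 3)(2 10 6 8)| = 12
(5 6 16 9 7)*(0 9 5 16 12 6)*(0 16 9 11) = (0 11)(5 16)(6 12)(7 9) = [11, 1, 2, 3, 4, 16, 12, 9, 8, 7, 10, 0, 6, 13, 14, 15, 5]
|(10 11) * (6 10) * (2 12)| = |(2 12)(6 10 11)| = 6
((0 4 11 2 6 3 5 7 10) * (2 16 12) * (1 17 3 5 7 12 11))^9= (0 1 3 10 4 17 7)(2 6 5 12)(11 16)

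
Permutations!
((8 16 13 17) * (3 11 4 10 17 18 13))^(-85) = ((3 11 4 10 17 8 16)(13 18))^(-85) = (3 16 8 17 10 4 11)(13 18)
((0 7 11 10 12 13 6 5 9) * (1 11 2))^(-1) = ((0 7 2 1 11 10 12 13 6 5 9))^(-1) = (0 9 5 6 13 12 10 11 1 2 7)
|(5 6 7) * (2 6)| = 4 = |(2 6 7 5)|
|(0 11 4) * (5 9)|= |(0 11 4)(5 9)|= 6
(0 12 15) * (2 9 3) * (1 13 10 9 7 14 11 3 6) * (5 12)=(0 5 12 15)(1 13 10 9 6)(2 7 14 11 3)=[5, 13, 7, 2, 4, 12, 1, 14, 8, 6, 9, 3, 15, 10, 11, 0]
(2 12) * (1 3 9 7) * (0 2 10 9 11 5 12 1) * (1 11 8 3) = (0 2 11 5 12 10 9 7)(3 8) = [2, 1, 11, 8, 4, 12, 6, 0, 3, 7, 9, 5, 10]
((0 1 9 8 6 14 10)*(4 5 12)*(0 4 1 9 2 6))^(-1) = (0 8 9)(1 12 5 4 10 14 6 2)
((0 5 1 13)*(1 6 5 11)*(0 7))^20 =(13)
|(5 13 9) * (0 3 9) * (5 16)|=|(0 3 9 16 5 13)|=6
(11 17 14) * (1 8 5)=(1 8 5)(11 17 14)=[0, 8, 2, 3, 4, 1, 6, 7, 5, 9, 10, 17, 12, 13, 11, 15, 16, 14]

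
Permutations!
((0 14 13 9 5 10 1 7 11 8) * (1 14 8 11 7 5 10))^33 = (0 8)(1 5)(9 10 14 13)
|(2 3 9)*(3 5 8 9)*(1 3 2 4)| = 7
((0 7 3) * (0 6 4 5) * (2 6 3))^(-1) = (0 5 4 6 2 7)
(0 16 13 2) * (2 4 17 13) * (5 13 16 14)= (0 14 5 13 4 17 16 2)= [14, 1, 0, 3, 17, 13, 6, 7, 8, 9, 10, 11, 12, 4, 5, 15, 2, 16]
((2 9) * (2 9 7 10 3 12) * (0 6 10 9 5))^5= ((0 6 10 3 12 2 7 9 5))^5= (0 2 6 7 10 9 3 5 12)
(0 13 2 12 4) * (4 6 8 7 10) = (0 13 2 12 6 8 7 10 4) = [13, 1, 12, 3, 0, 5, 8, 10, 7, 9, 4, 11, 6, 2]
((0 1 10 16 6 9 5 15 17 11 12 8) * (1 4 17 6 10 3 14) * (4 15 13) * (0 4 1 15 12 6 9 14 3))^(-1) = ((0 12 8 4 17 11 6 14 15 9 5 13 1)(10 16))^(-1) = (0 1 13 5 9 15 14 6 11 17 4 8 12)(10 16)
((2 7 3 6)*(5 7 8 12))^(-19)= (2 12 7 6 8 5 3)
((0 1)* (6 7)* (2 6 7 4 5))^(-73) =(7)(0 1)(2 5 4 6)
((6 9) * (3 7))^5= (3 7)(6 9)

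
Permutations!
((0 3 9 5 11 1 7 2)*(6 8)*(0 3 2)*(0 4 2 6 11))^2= ((0 6 8 11 1 7 4 2 3 9 5))^2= (0 8 1 4 3 5 6 11 7 2 9)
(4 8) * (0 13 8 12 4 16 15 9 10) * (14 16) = (0 13 8 14 16 15 9 10)(4 12) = [13, 1, 2, 3, 12, 5, 6, 7, 14, 10, 0, 11, 4, 8, 16, 9, 15]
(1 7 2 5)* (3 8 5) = (1 7 2 3 8 5) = [0, 7, 3, 8, 4, 1, 6, 2, 5]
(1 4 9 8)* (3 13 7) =(1 4 9 8)(3 13 7) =[0, 4, 2, 13, 9, 5, 6, 3, 1, 8, 10, 11, 12, 7]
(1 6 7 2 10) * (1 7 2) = (1 6 2 10 7) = [0, 6, 10, 3, 4, 5, 2, 1, 8, 9, 7]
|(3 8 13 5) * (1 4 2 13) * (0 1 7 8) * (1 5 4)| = 6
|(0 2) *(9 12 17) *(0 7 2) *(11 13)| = 6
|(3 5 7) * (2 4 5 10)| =|(2 4 5 7 3 10)| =6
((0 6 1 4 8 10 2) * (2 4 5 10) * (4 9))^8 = ((0 6 1 5 10 9 4 8 2))^8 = (0 2 8 4 9 10 5 1 6)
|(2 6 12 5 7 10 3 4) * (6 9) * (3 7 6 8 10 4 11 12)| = 30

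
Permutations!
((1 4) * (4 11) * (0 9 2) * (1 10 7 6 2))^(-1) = ((0 9 1 11 4 10 7 6 2))^(-1) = (0 2 6 7 10 4 11 1 9)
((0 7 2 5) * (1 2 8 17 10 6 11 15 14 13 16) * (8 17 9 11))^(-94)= ((0 7 17 10 6 8 9 11 15 14 13 16 1 2 5))^(-94)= (0 16 11 10 5 13 9 17 2 14 8 7 1 15 6)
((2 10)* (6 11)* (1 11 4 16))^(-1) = (1 16 4 6 11)(2 10) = ((1 11 6 4 16)(2 10))^(-1)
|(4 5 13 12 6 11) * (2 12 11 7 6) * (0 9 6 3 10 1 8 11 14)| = 26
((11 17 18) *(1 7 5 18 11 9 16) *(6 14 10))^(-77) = (1 7 5 18 9 16)(6 14 10)(11 17) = ((1 7 5 18 9 16)(6 14 10)(11 17))^(-77)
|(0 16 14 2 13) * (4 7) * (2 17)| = |(0 16 14 17 2 13)(4 7)| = 6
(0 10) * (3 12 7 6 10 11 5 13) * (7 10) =[11, 1, 2, 12, 4, 13, 7, 6, 8, 9, 0, 5, 10, 3] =(0 11 5 13 3 12 10)(6 7)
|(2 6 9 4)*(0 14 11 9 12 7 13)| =10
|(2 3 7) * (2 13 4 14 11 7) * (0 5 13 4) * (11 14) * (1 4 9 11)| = 6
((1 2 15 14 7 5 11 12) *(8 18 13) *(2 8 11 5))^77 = ((1 8 18 13 11 12)(2 15 14 7))^77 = (1 12 11 13 18 8)(2 15 14 7)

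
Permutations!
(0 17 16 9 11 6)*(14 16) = (0 17 14 16 9 11 6) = [17, 1, 2, 3, 4, 5, 0, 7, 8, 11, 10, 6, 12, 13, 16, 15, 9, 14]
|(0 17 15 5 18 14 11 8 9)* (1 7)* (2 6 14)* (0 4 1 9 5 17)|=28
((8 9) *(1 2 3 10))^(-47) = (1 2 3 10)(8 9)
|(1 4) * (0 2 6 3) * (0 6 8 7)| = |(0 2 8 7)(1 4)(3 6)| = 4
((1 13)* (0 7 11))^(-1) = (0 11 7)(1 13)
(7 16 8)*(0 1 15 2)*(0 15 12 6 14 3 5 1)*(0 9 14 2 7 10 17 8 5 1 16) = (0 9 14 3 1 12 6 2 15 7)(5 16)(8 10 17) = [9, 12, 15, 1, 4, 16, 2, 0, 10, 14, 17, 11, 6, 13, 3, 7, 5, 8]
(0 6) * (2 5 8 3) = (0 6)(2 5 8 3) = [6, 1, 5, 2, 4, 8, 0, 7, 3]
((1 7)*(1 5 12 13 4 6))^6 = ((1 7 5 12 13 4 6))^6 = (1 6 4 13 12 5 7)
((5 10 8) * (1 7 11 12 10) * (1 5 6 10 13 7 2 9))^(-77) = ((1 2 9)(6 10 8)(7 11 12 13))^(-77) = (1 2 9)(6 10 8)(7 13 12 11)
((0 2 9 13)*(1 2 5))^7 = ((0 5 1 2 9 13))^7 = (0 5 1 2 9 13)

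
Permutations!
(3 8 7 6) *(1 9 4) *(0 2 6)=(0 2 6 3 8 7)(1 9 4)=[2, 9, 6, 8, 1, 5, 3, 0, 7, 4]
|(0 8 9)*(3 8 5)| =5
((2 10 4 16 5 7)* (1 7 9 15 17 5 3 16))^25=(3 16)(5 9 15 17)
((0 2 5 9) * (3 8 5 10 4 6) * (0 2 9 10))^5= (0 2 9)(3 6 4 10 5 8)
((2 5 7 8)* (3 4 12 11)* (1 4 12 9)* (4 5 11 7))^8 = ((1 5 4 9)(2 11 3 12 7 8))^8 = (2 3 7)(8 11 12)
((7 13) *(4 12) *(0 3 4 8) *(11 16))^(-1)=(0 8 12 4 3)(7 13)(11 16)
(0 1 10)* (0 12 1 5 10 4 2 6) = (0 5 10 12 1 4 2 6) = [5, 4, 6, 3, 2, 10, 0, 7, 8, 9, 12, 11, 1]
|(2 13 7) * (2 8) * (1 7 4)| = 6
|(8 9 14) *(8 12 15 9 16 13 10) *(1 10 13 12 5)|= 9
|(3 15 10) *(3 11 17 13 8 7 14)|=9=|(3 15 10 11 17 13 8 7 14)|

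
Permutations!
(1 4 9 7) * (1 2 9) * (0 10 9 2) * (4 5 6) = [10, 5, 2, 3, 1, 6, 4, 0, 8, 7, 9] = (0 10 9 7)(1 5 6 4)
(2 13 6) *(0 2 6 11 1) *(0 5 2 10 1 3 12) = [10, 5, 13, 12, 4, 2, 6, 7, 8, 9, 1, 3, 0, 11] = (0 10 1 5 2 13 11 3 12)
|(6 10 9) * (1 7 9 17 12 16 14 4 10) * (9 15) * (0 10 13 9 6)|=36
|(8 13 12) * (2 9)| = 6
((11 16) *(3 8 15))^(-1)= ((3 8 15)(11 16))^(-1)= (3 15 8)(11 16)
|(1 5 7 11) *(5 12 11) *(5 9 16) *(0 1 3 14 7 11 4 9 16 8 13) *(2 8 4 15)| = |(0 1 12 15 2 8 13)(3 14 7 16 5 11)(4 9)| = 42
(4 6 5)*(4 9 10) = [0, 1, 2, 3, 6, 9, 5, 7, 8, 10, 4] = (4 6 5 9 10)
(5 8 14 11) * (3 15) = (3 15)(5 8 14 11) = [0, 1, 2, 15, 4, 8, 6, 7, 14, 9, 10, 5, 12, 13, 11, 3]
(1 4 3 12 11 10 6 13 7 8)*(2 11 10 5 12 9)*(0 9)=(0 9 2 11 5 12 10 6 13 7 8 1 4 3)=[9, 4, 11, 0, 3, 12, 13, 8, 1, 2, 6, 5, 10, 7]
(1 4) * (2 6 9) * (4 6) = (1 6 9 2 4) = [0, 6, 4, 3, 1, 5, 9, 7, 8, 2]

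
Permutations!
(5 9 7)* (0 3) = [3, 1, 2, 0, 4, 9, 6, 5, 8, 7] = (0 3)(5 9 7)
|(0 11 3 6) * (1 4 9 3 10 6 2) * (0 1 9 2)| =9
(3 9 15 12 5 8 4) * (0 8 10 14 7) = (0 8 4 3 9 15 12 5 10 14 7) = [8, 1, 2, 9, 3, 10, 6, 0, 4, 15, 14, 11, 5, 13, 7, 12]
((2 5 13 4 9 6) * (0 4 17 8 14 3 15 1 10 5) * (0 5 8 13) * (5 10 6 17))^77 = (0 5 13 17 9 4)(1 14 2 15 8 6 3 10)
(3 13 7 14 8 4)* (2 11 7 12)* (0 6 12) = (0 6 12 2 11 7 14 8 4 3 13) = [6, 1, 11, 13, 3, 5, 12, 14, 4, 9, 10, 7, 2, 0, 8]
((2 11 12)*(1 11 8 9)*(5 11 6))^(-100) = (1 12)(2 6)(5 8)(9 11)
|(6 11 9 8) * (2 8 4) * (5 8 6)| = 10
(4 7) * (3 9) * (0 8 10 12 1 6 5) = (0 8 10 12 1 6 5)(3 9)(4 7) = [8, 6, 2, 9, 7, 0, 5, 4, 10, 3, 12, 11, 1]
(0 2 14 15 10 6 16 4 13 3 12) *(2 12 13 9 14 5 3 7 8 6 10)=[12, 1, 5, 13, 9, 3, 16, 8, 6, 14, 10, 11, 0, 7, 15, 2, 4]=(0 12)(2 5 3 13 7 8 6 16 4 9 14 15)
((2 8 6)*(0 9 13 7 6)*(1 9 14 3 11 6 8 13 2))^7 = ((0 14 3 11 6 1 9 2 13 7 8))^7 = (0 2 11 8 9 3 7 1 14 13 6)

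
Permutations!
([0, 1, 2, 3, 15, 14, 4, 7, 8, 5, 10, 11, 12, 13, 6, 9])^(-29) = (4 15 9 5 14 6)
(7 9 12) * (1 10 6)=(1 10 6)(7 9 12)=[0, 10, 2, 3, 4, 5, 1, 9, 8, 12, 6, 11, 7]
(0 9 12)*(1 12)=[9, 12, 2, 3, 4, 5, 6, 7, 8, 1, 10, 11, 0]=(0 9 1 12)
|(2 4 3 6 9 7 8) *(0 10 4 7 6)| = |(0 10 4 3)(2 7 8)(6 9)| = 12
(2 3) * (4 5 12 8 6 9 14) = (2 3)(4 5 12 8 6 9 14) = [0, 1, 3, 2, 5, 12, 9, 7, 6, 14, 10, 11, 8, 13, 4]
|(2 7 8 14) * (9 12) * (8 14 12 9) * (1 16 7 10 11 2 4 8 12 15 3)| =24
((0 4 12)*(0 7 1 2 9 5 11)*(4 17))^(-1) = (0 11 5 9 2 1 7 12 4 17)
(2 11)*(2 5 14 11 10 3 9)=(2 10 3 9)(5 14 11)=[0, 1, 10, 9, 4, 14, 6, 7, 8, 2, 3, 5, 12, 13, 11]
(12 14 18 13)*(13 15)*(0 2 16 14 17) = [2, 1, 16, 3, 4, 5, 6, 7, 8, 9, 10, 11, 17, 12, 18, 13, 14, 0, 15] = (0 2 16 14 18 15 13 12 17)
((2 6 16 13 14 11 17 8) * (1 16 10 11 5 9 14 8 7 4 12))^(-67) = ((1 16 13 8 2 6 10 11 17 7 4 12)(5 9 14))^(-67) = (1 6 4 8 17 16 10 12 2 7 13 11)(5 14 9)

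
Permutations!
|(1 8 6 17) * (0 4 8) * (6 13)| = 7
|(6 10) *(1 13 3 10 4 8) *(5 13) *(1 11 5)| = |(3 10 6 4 8 11 5 13)| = 8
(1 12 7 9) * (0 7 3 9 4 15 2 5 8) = [7, 12, 5, 9, 15, 8, 6, 4, 0, 1, 10, 11, 3, 13, 14, 2] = (0 7 4 15 2 5 8)(1 12 3 9)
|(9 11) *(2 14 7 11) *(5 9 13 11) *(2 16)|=6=|(2 14 7 5 9 16)(11 13)|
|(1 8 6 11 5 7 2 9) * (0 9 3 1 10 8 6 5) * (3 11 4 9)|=12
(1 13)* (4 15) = [0, 13, 2, 3, 15, 5, 6, 7, 8, 9, 10, 11, 12, 1, 14, 4] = (1 13)(4 15)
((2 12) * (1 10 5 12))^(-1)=(1 2 12 5 10)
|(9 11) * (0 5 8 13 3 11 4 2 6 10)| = |(0 5 8 13 3 11 9 4 2 6 10)| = 11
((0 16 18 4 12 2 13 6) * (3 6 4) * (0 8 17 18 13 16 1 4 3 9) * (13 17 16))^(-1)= (0 9 18 17 16 8 6 3 13 2 12 4 1)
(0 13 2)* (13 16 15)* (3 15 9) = [16, 1, 0, 15, 4, 5, 6, 7, 8, 3, 10, 11, 12, 2, 14, 13, 9] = (0 16 9 3 15 13 2)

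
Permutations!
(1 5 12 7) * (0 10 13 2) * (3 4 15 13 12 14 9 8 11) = (0 10 12 7 1 5 14 9 8 11 3 4 15 13 2) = [10, 5, 0, 4, 15, 14, 6, 1, 11, 8, 12, 3, 7, 2, 9, 13]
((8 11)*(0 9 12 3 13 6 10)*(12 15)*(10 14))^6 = (0 6 12)(3 9 14)(10 13 15)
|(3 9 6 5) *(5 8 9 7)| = 3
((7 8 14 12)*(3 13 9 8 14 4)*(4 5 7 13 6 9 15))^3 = ((3 6 9 8 5 7 14 12 13 15 4))^3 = (3 8 14 15 6 5 12 4 9 7 13)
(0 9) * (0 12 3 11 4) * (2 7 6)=[9, 1, 7, 11, 0, 5, 2, 6, 8, 12, 10, 4, 3]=(0 9 12 3 11 4)(2 7 6)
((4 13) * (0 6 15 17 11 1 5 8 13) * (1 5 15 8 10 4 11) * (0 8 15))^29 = ((0 6 15 17 1)(4 8 13 11 5 10))^29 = (0 1 17 15 6)(4 10 5 11 13 8)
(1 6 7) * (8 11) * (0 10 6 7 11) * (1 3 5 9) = (0 10 6 11 8)(1 7 3 5 9) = [10, 7, 2, 5, 4, 9, 11, 3, 0, 1, 6, 8]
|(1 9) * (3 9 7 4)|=|(1 7 4 3 9)|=5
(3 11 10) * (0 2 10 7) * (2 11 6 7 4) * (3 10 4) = (0 11 3 6 7)(2 4) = [11, 1, 4, 6, 2, 5, 7, 0, 8, 9, 10, 3]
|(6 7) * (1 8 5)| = |(1 8 5)(6 7)| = 6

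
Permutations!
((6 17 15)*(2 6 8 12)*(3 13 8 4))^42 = ((2 6 17 15 4 3 13 8 12))^42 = (2 13 15)(3 17 12)(4 6 8)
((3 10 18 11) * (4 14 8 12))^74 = (3 18)(4 8)(10 11)(12 14)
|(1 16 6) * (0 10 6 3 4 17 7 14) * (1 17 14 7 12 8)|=|(0 10 6 17 12 8 1 16 3 4 14)|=11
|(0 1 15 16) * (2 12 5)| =12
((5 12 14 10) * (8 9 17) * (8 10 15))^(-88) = (17)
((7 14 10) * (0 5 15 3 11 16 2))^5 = ((0 5 15 3 11 16 2)(7 14 10))^5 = (0 16 3 5 2 11 15)(7 10 14)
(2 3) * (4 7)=(2 3)(4 7)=[0, 1, 3, 2, 7, 5, 6, 4]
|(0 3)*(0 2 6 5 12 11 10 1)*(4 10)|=|(0 3 2 6 5 12 11 4 10 1)|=10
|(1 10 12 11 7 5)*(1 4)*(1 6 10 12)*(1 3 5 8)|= |(1 12 11 7 8)(3 5 4 6 10)|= 5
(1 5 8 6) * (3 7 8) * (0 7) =(0 7 8 6 1 5 3) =[7, 5, 2, 0, 4, 3, 1, 8, 6]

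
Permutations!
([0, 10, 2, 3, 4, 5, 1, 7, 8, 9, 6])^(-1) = [0, 6, 2, 3, 4, 5, 10, 7, 8, 9, 1]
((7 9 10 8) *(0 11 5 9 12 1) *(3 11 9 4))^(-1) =(0 1 12 7 8 10 9)(3 4 5 11)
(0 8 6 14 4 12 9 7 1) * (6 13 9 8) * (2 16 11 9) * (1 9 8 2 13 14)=(0 6 1)(2 16 11 8 14 4 12)(7 9)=[6, 0, 16, 3, 12, 5, 1, 9, 14, 7, 10, 8, 2, 13, 4, 15, 11]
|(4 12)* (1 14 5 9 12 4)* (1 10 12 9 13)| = 4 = |(1 14 5 13)(10 12)|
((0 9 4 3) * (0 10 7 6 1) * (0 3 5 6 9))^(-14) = (1 10 9 5)(3 7 4 6)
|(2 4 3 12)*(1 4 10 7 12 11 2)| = 8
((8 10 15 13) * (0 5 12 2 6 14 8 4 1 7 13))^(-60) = (0 2 8)(5 6 10)(12 14 15)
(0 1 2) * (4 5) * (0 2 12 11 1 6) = (0 6)(1 12 11)(4 5) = [6, 12, 2, 3, 5, 4, 0, 7, 8, 9, 10, 1, 11]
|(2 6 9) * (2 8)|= |(2 6 9 8)|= 4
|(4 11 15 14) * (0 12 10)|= 12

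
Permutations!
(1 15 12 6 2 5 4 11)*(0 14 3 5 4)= (0 14 3 5)(1 15 12 6 2 4 11)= [14, 15, 4, 5, 11, 0, 2, 7, 8, 9, 10, 1, 6, 13, 3, 12]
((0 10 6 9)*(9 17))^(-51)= ((0 10 6 17 9))^(-51)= (0 9 17 6 10)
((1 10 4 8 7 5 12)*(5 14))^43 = ((1 10 4 8 7 14 5 12))^43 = (1 8 5 10 7 12 4 14)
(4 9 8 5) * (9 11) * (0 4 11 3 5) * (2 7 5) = [4, 1, 7, 2, 3, 11, 6, 5, 0, 8, 10, 9] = (0 4 3 2 7 5 11 9 8)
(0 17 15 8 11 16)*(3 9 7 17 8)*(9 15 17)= (17)(0 8 11 16)(3 15)(7 9)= [8, 1, 2, 15, 4, 5, 6, 9, 11, 7, 10, 16, 12, 13, 14, 3, 0, 17]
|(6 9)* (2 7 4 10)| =4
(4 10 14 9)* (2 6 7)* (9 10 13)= [0, 1, 6, 3, 13, 5, 7, 2, 8, 4, 14, 11, 12, 9, 10]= (2 6 7)(4 13 9)(10 14)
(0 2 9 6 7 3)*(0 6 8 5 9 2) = [0, 1, 2, 6, 4, 9, 7, 3, 5, 8] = (3 6 7)(5 9 8)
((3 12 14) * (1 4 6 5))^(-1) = ((1 4 6 5)(3 12 14))^(-1) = (1 5 6 4)(3 14 12)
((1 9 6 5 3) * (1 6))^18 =((1 9)(3 6 5))^18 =(9)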